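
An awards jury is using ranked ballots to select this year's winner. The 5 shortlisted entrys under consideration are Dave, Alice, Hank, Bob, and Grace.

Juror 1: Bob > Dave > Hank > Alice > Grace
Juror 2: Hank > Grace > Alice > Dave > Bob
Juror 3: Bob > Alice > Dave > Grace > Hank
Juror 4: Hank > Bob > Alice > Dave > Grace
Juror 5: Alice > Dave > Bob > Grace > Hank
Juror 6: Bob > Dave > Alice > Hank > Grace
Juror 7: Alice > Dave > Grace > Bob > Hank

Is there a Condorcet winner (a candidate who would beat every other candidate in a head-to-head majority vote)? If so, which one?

Head-to-head results (7 voters total):
Dave vs Alice: Alice wins 5–2.
Dave vs Hank: Dave wins 5–2.
Dave vs Bob: Bob wins 4–3.
Dave vs Grace: Dave wins 6–1.
Alice vs Hank: Alice wins 4–3.
Alice vs Bob: Bob wins 4–3.
Alice vs Grace: Alice wins 6–1.
Hank vs Bob: Bob wins 5–2.
Hank vs Grace: Hank wins 4–3.
Bob vs Grace: Bob wins 5–2.
Bob beats each rival — Dave (4–3), Alice (4–3), Hank (5–2), Grace (5–2) — so Bob is the Condorcet winner.

Bob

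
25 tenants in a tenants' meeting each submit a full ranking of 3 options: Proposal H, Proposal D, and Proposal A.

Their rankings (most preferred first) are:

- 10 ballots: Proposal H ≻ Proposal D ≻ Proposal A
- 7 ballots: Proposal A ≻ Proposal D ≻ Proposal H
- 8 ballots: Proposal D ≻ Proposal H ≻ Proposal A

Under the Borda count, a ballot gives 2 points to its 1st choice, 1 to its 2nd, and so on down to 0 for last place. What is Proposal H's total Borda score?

Borda scores:
  Proposal H: 10·2 + 7·0 + 8·1 = 28
  Proposal D: 10·1 + 7·1 + 8·2 = 33
  Proposal A: 10·0 + 7·2 + 8·0 = 14

28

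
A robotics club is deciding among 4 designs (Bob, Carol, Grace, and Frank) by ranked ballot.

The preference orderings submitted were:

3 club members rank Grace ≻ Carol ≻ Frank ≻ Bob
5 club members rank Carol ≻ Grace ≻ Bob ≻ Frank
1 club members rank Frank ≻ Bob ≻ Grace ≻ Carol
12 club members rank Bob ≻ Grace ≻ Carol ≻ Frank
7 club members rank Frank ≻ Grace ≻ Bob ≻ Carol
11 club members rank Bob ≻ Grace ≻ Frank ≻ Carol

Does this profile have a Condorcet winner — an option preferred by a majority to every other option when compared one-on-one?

Yes

Head-to-head results (39 voters total):
Bob vs Carol: Bob wins 31–8.
Bob vs Grace: Bob wins 24–15.
Bob vs Frank: Bob wins 28–11.
Carol vs Grace: Grace wins 34–5.
Carol vs Frank: Carol wins 20–19.
Grace vs Frank: Grace wins 31–8.
Bob beats each rival — Carol (31–8), Grace (24–15), Frank (28–11) — so Bob is the Condorcet winner.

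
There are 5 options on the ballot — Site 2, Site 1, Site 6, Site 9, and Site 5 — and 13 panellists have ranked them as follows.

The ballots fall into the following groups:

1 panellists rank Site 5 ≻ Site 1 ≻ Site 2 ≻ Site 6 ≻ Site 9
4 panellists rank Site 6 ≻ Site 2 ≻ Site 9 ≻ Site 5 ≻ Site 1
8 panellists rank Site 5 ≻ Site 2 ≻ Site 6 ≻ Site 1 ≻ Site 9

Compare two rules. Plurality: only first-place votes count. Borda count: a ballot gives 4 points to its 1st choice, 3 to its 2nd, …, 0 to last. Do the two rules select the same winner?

Yes

Plurality first-place counts: Site 2 0, Site 1 0, Site 6 4, Site 9 0, Site 5 9 → Site 5.
Borda totals: Site 2 38, Site 1 11, Site 6 33, Site 9 8, Site 5 40 → Site 5.
The two rules agree on Site 5.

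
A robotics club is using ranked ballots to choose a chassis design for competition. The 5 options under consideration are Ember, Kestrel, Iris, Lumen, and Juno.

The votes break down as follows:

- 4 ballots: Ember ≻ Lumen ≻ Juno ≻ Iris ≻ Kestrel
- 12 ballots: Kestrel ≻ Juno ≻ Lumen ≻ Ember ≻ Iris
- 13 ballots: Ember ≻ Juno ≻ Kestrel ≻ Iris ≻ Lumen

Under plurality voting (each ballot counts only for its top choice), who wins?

First-place vote totals:
  Ember: 17
  Kestrel: 12
  Iris: 0
  Lumen: 0
  Juno: 0
Ember has the most first-place votes.

Ember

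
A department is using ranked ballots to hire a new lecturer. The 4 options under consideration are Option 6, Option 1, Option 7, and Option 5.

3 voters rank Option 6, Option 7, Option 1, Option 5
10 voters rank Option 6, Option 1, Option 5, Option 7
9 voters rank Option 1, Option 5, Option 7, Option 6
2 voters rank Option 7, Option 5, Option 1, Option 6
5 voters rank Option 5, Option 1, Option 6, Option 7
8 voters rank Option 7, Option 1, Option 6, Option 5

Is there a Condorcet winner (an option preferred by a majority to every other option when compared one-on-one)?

Yes

Head-to-head results (37 voters total):
Option 6 vs Option 1: Option 1 wins 24–13.
Option 6 vs Option 7: Option 7 wins 19–18.
Option 6 vs Option 5: Option 6 wins 21–16.
Option 1 vs Option 7: Option 1 wins 24–13.
Option 1 vs Option 5: Option 1 wins 30–7.
Option 7 vs Option 5: Option 5 wins 24–13.
Option 1 beats each rival — Option 6 (24–13), Option 7 (24–13), Option 5 (30–7) — so Option 1 is the Condorcet winner.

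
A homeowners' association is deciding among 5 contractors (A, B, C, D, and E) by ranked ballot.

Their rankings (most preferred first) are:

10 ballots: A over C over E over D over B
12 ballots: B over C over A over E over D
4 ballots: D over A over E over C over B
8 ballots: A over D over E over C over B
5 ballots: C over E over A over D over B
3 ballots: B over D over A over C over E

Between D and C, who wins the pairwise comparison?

Ballots ranking D above C: 4+8+3 = 15.
Ballots ranking C above D: 10+12+5 = 27.
C wins the head-to-head, 27–15.

C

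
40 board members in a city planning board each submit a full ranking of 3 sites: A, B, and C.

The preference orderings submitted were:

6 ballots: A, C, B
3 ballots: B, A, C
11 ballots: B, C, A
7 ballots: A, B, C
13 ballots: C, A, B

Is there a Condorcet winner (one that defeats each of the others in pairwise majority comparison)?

Head-to-head results (40 voters total):
A vs B: A wins 26–14.
A vs C: C wins 24–16.
B vs C: B wins 21–19.
No candidate beats all others: A beats B beats C beats A, a majority cycle.

No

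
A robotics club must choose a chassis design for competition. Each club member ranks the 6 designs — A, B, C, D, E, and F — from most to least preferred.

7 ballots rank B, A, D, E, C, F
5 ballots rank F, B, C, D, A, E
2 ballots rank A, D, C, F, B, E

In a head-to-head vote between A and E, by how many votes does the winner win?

Ballots ranking A above E: 7+5+2 = 14.
Ballots ranking E above A: 0.
A wins 14–0, a margin of 14.

14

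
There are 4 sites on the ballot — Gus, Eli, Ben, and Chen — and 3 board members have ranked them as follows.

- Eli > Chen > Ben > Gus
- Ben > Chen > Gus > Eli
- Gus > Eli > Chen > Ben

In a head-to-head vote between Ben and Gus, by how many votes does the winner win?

Ballots ranking Ben above Gus: 2.
Ballots ranking Gus above Ben: 1.
Ben wins 2–1, a margin of 1.

1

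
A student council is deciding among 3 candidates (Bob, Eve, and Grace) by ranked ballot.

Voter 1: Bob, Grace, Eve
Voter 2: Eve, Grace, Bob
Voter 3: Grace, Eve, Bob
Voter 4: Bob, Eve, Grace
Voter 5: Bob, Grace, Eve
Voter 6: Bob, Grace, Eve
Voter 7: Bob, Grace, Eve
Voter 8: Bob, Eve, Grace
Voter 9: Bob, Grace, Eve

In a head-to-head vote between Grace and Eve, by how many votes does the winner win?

3

Ballots ranking Grace above Eve: 6.
Ballots ranking Eve above Grace: 3.
Grace wins 6–3, a margin of 3.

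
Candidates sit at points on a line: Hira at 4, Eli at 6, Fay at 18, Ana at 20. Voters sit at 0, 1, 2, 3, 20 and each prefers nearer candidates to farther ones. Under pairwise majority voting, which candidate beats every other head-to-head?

Hira

With single-peaked preferences on a line, the Condorcet winner is the candidate closest to the median voter.
The median voter (position 2) is closest to Hira at 4.
Check: Hira vs Fay — voters closer to Hira: 4 of 5.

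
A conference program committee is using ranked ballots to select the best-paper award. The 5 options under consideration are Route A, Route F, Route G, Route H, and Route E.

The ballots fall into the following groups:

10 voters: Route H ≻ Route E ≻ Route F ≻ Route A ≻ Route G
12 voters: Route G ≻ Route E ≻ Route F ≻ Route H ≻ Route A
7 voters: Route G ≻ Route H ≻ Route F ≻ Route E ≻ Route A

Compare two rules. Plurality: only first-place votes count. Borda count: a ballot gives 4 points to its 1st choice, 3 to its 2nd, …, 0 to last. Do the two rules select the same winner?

Plurality first-place counts: Route A 0, Route F 0, Route G 19, Route H 10, Route E 0 → Route G.
Borda totals: Route A 10, Route F 58, Route G 76, Route H 73, Route E 73 → Route G.
The two rules agree on Route G.

Yes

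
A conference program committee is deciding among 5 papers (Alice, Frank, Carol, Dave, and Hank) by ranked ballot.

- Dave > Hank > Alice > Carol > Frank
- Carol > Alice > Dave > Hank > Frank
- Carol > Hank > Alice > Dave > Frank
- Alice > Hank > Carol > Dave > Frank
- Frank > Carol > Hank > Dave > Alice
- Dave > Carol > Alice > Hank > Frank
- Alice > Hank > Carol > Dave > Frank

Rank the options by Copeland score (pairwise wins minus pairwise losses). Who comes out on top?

Pairwise results:
  Alice vs Frank: Alice wins 6–1.
  Alice vs Carol: Carol wins 4–3.
  Alice vs Dave: Alice wins 4–3.
  Alice vs Hank: Alice wins 4–3.
  Frank vs Carol: Carol wins 6–1.
  Frank vs Dave: Dave wins 6–1.
  Frank vs Hank: Hank wins 6–1.
  Carol vs Dave: Carol wins 5–2.
  Carol vs Hank: Carol wins 4–3.
  Dave vs Hank: Hank wins 4–3.
Copeland scores (wins − losses):
  Alice: 3 − 1 = 2
  Frank: 0 − 4 = -4
  Carol: 4 − 0 = 4
  Dave: 1 − 3 = -2
  Hank: 2 − 2 = 0
Carol has the best Copeland score.

Carol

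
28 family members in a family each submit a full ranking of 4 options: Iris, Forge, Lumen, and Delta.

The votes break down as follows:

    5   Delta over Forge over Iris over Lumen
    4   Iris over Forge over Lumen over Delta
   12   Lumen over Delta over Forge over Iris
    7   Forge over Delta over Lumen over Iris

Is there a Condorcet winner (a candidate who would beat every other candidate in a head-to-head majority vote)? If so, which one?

No Condorcet winner

Head-to-head results (28 voters total):
Iris vs Forge: Forge wins 24–4.
Iris vs Lumen: Lumen wins 19–9.
Iris vs Delta: Delta wins 24–4.
Forge vs Lumen: Forge wins 16–12.
Forge vs Delta: Delta wins 17–11.
Lumen vs Delta: Lumen wins 16–12.
No candidate beats all others: Forge beats Lumen beats Delta beats Forge, a majority cycle.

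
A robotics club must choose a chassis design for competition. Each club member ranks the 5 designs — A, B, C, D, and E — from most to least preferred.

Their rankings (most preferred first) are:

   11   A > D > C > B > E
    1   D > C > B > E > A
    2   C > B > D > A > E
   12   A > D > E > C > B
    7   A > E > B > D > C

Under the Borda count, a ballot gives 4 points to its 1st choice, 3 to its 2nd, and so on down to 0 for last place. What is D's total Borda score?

84

Borda scores:
  A: 11·4 + 0 + 2·1 + 12·4 + 7·4 = 122
  B: 11·1 + 2 + 2·3 + 12·0 + 7·2 = 33
  C: 11·2 + 3 + 2·4 + 12·1 + 7·0 = 45
  D: 11·3 + 4 + 2·2 + 12·3 + 7·1 = 84
  E: 11·0 + 1 + 2·0 + 12·2 + 7·3 = 46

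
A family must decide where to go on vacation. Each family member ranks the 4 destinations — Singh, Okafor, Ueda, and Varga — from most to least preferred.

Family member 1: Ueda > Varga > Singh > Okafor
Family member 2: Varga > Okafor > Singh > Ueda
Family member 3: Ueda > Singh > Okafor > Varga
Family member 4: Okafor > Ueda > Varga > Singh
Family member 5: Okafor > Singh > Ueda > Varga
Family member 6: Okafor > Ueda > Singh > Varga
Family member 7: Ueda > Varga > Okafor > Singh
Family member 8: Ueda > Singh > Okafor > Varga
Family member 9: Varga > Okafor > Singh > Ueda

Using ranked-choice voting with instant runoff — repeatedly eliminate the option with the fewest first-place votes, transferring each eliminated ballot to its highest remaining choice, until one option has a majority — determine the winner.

Round 1: Ueda 4, Okafor 3, Varga 2, Singh 0. Singh has the fewest and is eliminated.
Round 2: Ueda 4, Okafor 3, Varga 2. Varga has the fewest and is eliminated.
Round 3: Okafor 5, Ueda 4. Okafor has a majority.

Okafor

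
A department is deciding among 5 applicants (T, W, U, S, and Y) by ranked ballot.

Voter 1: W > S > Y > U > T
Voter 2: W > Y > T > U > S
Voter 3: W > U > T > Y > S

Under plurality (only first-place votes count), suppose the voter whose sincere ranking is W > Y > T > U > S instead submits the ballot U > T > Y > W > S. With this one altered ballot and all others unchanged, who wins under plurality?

W

First-place totals with the altered ballot: T 0, W 2, U 1, S 0, Y 0.
The winner is unchanged: still W.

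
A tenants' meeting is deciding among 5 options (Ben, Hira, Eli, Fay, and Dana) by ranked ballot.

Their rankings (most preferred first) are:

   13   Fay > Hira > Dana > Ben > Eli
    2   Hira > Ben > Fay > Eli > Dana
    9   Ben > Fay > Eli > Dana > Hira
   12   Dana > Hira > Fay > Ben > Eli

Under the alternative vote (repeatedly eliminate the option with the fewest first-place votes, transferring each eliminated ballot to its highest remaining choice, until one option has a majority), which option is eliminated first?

Round 1: Fay 13, Dana 12, Ben 9, Hira 2, Eli 0. Eli has the fewest and is eliminated.
Round 2: Fay 13, Dana 12, Ben 9, Hira 2. Hira has the fewest and is eliminated.
Round 3: Fay 13, Dana 12, Ben 11. Ben has the fewest and is eliminated.
Round 4: Fay 24, Dana 12. Fay has a majority.

Eli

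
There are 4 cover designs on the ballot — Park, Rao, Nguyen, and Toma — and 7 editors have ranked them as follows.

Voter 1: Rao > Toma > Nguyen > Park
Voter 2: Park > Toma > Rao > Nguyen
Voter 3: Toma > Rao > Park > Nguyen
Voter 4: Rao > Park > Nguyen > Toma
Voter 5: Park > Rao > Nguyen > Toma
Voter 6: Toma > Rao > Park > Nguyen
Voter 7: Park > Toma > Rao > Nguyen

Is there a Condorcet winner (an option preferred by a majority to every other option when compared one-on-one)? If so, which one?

Head-to-head results (7 voters total):
Park vs Rao: Rao wins 4–3.
Park vs Nguyen: Park wins 6–1.
Park vs Toma: Park wins 4–3.
Rao vs Nguyen: Rao wins 7–0.
Rao vs Toma: Toma wins 4–3.
Nguyen vs Toma: Toma wins 5–2.
No candidate beats all others: Park beats Toma beats Rao beats Park, a majority cycle.

No Condorcet winner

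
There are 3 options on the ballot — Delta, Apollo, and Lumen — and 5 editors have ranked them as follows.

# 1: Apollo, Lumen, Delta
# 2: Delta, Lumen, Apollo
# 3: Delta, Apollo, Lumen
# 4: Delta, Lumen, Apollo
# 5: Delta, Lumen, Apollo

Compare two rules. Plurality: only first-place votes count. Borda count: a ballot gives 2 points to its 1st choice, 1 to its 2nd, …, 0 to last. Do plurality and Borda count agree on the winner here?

Plurality first-place counts: Delta 4, Apollo 1, Lumen 0 → Delta.
Borda totals: Delta 8, Apollo 3, Lumen 4 → Delta.
The two rules agree on Delta.

Yes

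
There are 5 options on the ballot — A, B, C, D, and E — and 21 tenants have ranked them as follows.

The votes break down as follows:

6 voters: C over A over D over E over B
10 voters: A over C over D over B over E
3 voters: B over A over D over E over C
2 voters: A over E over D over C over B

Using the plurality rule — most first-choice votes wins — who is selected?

A

First-place vote totals:
  A: 12
  B: 3
  C: 6
  D: 0
  E: 0
A has the most first-place votes.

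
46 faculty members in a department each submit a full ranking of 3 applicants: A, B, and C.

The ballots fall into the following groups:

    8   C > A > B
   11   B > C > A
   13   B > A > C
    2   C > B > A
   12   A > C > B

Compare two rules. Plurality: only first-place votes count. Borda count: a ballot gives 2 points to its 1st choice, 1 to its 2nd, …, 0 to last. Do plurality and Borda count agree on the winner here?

Plurality first-place counts: A 12, B 24, C 10 → B.
Borda totals: A 45, B 50, C 43 → B.
The two rules agree on B.

Yes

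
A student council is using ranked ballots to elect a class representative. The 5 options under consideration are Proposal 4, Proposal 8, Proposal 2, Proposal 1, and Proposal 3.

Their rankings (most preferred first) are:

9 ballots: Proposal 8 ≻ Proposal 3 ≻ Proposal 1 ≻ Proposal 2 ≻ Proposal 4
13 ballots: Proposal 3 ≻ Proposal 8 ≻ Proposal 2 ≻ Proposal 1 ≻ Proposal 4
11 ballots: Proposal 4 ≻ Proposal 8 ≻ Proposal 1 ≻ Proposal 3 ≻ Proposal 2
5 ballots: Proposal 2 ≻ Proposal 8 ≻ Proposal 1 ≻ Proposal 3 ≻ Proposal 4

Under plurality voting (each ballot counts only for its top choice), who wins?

First-place vote totals:
  Proposal 4: 11
  Proposal 8: 9
  Proposal 2: 5
  Proposal 1: 0
  Proposal 3: 13
Proposal 3 has the most first-place votes.

Proposal 3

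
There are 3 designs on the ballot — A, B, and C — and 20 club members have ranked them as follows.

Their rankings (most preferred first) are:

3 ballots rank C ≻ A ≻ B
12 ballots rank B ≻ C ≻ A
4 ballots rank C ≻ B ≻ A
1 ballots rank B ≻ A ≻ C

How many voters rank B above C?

Ballots ranking B above C: 12+1 = 13.
Ballots ranking C above B: 3+4 = 7.
So 13 of 20 voters prefer B to C.

13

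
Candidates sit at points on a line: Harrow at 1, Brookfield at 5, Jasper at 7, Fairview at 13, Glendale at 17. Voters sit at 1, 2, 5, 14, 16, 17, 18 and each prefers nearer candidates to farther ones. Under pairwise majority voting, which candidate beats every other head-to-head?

Fairview

With single-peaked preferences on a line, the Condorcet winner is the candidate closest to the median voter.
The median voter (position 14) is closest to Fairview at 13.
Check: Fairview vs Brookfield — voters closer to Fairview: 4 of 7.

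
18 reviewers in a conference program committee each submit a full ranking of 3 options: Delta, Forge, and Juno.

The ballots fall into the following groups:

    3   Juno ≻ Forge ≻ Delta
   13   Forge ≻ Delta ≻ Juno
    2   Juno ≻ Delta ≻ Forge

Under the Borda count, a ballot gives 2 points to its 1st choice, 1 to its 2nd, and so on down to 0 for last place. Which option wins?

Forge

Borda scores:
  Delta: 3·0 + 13·1 + 2·1 = 15
  Forge: 3·1 + 13·2 + 2·0 = 29
  Juno: 3·2 + 13·0 + 2·2 = 10
Forge has the highest total.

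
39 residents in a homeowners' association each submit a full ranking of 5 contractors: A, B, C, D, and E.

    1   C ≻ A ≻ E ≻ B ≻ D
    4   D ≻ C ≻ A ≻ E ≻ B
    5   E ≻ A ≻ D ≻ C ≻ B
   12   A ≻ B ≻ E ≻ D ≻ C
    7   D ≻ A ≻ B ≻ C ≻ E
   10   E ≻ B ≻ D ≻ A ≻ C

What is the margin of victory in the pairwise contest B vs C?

Ballots ranking B above C: 12+7+10 = 29.
Ballots ranking C above B: 1+4+5 = 10.
B wins 29–10, a margin of 19.

19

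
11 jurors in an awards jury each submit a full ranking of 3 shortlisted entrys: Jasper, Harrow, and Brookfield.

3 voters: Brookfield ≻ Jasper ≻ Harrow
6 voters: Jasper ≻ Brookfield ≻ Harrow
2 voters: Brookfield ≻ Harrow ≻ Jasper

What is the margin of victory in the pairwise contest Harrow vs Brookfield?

11

Ballots ranking Harrow above Brookfield: 0.
Ballots ranking Brookfield above Harrow: 3+6+2 = 11.
Brookfield wins 11–0, a margin of 11.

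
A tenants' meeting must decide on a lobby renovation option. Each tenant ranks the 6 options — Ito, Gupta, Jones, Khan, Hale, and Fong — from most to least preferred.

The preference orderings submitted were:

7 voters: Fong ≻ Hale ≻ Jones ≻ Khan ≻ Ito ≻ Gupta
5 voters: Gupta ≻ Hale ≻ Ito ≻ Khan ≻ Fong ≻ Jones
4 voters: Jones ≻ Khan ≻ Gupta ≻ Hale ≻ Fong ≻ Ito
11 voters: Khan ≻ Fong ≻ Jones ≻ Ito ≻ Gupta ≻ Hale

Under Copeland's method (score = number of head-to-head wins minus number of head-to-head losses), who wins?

Khan

Pairwise results:
  Ito vs Gupta: Ito wins 18–9.
  Ito vs Jones: Jones wins 22–5.
  Ito vs Khan: Khan wins 22–5.
  Ito vs Hale: Hale wins 16–11.
  Ito vs Fong: Fong wins 22–5.
  Gupta vs Jones: Jones wins 22–5.
  Gupta vs Khan: Khan wins 22–5.
  Gupta vs Hale: Gupta wins 20–7.
  Gupta vs Fong: Fong wins 18–9.
  Jones vs Khan: Khan wins 16–11.
  Jones vs Hale: Jones wins 15–12.
  Jones vs Fong: Fong wins 23–4.
  Khan vs Hale: Khan wins 15–12.
  Khan vs Fong: Khan wins 20–7.
  Hale vs Fong: Fong wins 18–9.
Copeland scores (wins − losses):
  Ito: 1 − 4 = -3
  Gupta: 1 − 4 = -3
  Jones: 3 − 2 = 1
  Khan: 5 − 0 = 5
  Hale: 1 − 4 = -3
  Fong: 4 − 1 = 3
Khan has the best Copeland score.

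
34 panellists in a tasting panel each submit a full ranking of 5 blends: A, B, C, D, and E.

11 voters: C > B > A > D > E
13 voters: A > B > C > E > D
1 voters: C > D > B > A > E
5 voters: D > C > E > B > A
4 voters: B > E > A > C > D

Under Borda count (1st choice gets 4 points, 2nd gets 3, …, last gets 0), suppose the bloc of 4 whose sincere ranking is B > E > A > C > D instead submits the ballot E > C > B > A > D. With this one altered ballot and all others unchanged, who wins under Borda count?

Borda totals with the altered ballot: A 79, B 87, C 101, D 34, E 39.
The switch changes the winner from B to C.

C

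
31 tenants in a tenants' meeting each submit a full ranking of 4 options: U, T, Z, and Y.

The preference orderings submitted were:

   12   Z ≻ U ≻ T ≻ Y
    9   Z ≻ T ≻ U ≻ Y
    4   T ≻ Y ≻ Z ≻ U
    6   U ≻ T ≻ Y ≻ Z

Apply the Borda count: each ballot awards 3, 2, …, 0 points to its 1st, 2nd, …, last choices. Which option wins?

Z

Borda scores:
  U: 12·2 + 9·1 + 4·0 + 6·3 = 51
  T: 12·1 + 9·2 + 4·3 + 6·2 = 54
  Z: 12·3 + 9·3 + 4·1 + 6·0 = 67
  Y: 12·0 + 9·0 + 4·2 + 6·1 = 14
Z has the highest total.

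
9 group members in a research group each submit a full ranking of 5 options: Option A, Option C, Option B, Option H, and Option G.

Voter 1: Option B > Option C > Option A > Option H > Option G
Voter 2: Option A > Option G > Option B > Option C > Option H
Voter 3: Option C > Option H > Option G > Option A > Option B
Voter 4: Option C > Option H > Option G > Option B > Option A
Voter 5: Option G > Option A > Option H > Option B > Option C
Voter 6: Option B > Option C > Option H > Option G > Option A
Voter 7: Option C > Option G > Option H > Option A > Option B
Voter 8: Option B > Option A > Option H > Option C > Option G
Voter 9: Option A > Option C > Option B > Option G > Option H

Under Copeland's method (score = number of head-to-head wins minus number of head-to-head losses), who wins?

Option C

Pairwise results:
  Option A vs Option C: Option C wins 5–4.
  Option A vs Option B: Option A wins 5–4.
  Option A vs Option H: Option A wins 5–4.
  Option A vs Option G: Option G wins 5–4.
  Option C vs Option B: Option B wins 5–4.
  Option C vs Option H: Option C wins 7–2.
  Option C vs Option G: Option C wins 7–2.
  Option B vs Option H: Option B wins 5–4.
  Option B vs Option G: Option G wins 5–4.
  Option H vs Option G: Option H wins 5–4.
Copeland scores (wins − losses):
  Option A: 2 − 2 = 0
  Option C: 3 − 1 = 2
  Option B: 2 − 2 = 0
  Option H: 1 − 3 = -2
  Option G: 2 − 2 = 0
Option C has the best Copeland score.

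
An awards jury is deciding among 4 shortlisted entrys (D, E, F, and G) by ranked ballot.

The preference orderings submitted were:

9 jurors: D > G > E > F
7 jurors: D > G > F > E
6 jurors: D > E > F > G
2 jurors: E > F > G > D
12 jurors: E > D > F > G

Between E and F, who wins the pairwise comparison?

E

Ballots ranking E above F: 9+6+2+12 = 29.
Ballots ranking F above E: 7.
E wins the head-to-head, 29–7.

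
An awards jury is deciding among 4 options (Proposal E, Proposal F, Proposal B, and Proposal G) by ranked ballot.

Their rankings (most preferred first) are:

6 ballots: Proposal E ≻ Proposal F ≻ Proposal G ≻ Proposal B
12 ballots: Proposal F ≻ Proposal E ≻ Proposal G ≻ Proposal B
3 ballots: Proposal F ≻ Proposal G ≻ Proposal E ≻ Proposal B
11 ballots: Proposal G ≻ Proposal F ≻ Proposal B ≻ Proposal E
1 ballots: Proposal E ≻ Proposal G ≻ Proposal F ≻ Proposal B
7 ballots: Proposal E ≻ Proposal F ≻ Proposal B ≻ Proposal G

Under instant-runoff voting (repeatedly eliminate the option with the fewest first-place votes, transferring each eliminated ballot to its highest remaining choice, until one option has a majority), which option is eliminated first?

Round 1: Proposal F 15, Proposal E 14, Proposal G 11, Proposal B 0. Proposal B has the fewest and is eliminated.
Round 2: Proposal F 15, Proposal E 14, Proposal G 11. Proposal G has the fewest and is eliminated.
Round 3: Proposal F 26, Proposal E 14. Proposal F has a majority.

Proposal B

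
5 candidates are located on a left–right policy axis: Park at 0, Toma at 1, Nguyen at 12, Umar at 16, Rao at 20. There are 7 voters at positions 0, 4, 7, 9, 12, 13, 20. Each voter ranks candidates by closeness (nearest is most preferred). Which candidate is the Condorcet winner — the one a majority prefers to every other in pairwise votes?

Nguyen

With single-peaked preferences on a line, the Condorcet winner is the candidate closest to the median voter.
The median voter (position 9) is closest to Nguyen at 12.
Check: Nguyen vs Umar — voters closer to Nguyen: 6 of 7.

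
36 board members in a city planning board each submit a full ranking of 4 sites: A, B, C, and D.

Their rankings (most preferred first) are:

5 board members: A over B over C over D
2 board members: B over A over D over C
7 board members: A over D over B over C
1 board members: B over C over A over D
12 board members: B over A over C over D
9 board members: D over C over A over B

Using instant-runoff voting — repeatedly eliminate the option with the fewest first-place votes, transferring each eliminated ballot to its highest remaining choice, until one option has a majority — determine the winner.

A

Round 1: B 15, A 12, D 9, C 0. C has the fewest and is eliminated.
Round 2: B 15, A 12, D 9. D has the fewest and is eliminated.
Round 3: A 21, B 15. A has a majority.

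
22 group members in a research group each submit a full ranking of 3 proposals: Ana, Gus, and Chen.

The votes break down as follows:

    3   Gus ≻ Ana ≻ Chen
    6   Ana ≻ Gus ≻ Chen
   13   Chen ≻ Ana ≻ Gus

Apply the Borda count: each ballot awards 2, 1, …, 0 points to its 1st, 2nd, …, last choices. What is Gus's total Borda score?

Borda scores:
  Ana: 3·1 + 6·2 + 13·1 = 28
  Gus: 3·2 + 6·1 + 13·0 = 12
  Chen: 3·0 + 6·0 + 13·2 = 26

12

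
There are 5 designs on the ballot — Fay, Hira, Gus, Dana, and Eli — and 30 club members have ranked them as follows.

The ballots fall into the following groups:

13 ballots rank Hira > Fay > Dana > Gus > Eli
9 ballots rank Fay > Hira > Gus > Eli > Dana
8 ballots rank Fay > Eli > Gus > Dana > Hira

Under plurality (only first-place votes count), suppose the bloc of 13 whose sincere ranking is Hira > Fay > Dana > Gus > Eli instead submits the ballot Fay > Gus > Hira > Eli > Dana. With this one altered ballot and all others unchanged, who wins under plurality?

First-place totals with the altered ballot: Fay 30, Hira 0, Gus 0, Dana 0, Eli 0.
The winner is unchanged: still Fay.

Fay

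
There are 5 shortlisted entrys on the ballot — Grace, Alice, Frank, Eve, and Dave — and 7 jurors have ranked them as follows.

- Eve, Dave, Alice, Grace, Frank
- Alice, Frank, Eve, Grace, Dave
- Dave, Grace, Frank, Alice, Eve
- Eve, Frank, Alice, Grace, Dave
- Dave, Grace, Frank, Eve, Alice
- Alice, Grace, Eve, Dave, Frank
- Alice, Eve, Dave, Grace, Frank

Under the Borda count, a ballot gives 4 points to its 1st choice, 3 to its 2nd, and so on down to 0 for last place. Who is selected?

Borda scores:
  Grace: 1 + 1 + 3 + 1 + 3 + 3 + 1 = 13
  Alice: 2 + 4 + 1 + 2 + 0 + 4 + 4 = 17
  Frank: 0 + 3 + 2 + 3 + 2 + 0 + 0 = 10
  Eve: 4 + 2 + 0 + 4 + 1 + 2 + 3 = 16
  Dave: 3 + 0 + 4 + 0 + 4 + 1 + 2 = 14
Alice has the highest total.

Alice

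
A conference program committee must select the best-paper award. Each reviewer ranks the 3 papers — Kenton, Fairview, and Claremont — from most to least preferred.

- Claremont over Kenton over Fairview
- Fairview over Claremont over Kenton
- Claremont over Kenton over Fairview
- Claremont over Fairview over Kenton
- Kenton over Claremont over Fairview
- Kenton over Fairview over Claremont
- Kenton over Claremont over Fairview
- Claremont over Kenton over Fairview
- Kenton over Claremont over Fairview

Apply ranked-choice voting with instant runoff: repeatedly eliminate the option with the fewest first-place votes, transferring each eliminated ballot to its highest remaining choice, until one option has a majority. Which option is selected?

Claremont

Round 1: Kenton 4, Claremont 4, Fairview 1. Fairview has the fewest and is eliminated.
Round 2: Claremont 5, Kenton 4. Claremont has a majority.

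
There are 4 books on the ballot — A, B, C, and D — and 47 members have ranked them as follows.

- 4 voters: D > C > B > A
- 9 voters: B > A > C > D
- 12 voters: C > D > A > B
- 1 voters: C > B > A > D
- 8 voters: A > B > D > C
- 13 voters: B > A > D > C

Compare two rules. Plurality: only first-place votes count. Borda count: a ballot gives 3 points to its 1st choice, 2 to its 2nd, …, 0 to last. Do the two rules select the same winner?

Yes

Plurality first-place counts: A 8, B 22, C 13, D 4 → B.
Borda totals: A 81, B 88, C 56, D 57 → B.
The two rules agree on B.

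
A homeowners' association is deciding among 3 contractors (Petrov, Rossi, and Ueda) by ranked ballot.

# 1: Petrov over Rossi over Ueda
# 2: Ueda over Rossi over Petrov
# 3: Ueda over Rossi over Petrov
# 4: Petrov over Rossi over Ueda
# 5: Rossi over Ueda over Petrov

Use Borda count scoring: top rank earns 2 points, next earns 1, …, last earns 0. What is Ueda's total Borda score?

5

Borda scores:
  Petrov: 2 + 0 + 0 + 2 + 0 = 4
  Rossi: 1 + 1 + 1 + 1 + 2 = 6
  Ueda: 0 + 2 + 2 + 0 + 1 = 5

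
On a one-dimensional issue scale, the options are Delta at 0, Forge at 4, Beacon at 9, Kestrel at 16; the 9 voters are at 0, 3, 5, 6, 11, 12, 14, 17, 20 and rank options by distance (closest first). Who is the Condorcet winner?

Beacon

With single-peaked preferences on a line, the Condorcet winner is the candidate closest to the median voter.
The median voter (position 11) is closest to Beacon at 9.
Check: Beacon vs Kestrel — voters closer to Beacon: 6 of 9.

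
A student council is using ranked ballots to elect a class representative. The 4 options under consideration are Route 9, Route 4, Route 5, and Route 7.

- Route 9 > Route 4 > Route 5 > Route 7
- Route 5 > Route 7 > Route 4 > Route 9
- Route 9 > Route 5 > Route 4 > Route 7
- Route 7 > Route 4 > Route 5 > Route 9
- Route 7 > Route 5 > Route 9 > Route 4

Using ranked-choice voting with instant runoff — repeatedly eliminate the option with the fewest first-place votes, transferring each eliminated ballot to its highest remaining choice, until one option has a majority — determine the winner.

Route 7

Round 1: Route 9 2, Route 7 2, Route 5 1, Route 4 0. Route 4 has the fewest and is eliminated.
Round 2: Route 9 2, Route 7 2, Route 5 1. Route 5 has the fewest and is eliminated.
Round 3: Route 7 3, Route 9 2. Route 7 has a majority.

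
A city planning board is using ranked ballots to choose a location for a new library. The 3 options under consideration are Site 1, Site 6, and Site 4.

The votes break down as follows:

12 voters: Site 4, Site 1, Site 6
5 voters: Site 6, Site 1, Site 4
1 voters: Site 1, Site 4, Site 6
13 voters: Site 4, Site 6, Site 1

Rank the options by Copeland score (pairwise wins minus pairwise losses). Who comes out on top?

Site 4

Pairwise results:
  Site 1 vs Site 6: Site 6 wins 18–13.
  Site 1 vs Site 4: Site 4 wins 25–6.
  Site 6 vs Site 4: Site 4 wins 26–5.
Copeland scores (wins − losses):
  Site 1: 0 − 2 = -2
  Site 6: 1 − 1 = 0
  Site 4: 2 − 0 = 2
Site 4 has the best Copeland score.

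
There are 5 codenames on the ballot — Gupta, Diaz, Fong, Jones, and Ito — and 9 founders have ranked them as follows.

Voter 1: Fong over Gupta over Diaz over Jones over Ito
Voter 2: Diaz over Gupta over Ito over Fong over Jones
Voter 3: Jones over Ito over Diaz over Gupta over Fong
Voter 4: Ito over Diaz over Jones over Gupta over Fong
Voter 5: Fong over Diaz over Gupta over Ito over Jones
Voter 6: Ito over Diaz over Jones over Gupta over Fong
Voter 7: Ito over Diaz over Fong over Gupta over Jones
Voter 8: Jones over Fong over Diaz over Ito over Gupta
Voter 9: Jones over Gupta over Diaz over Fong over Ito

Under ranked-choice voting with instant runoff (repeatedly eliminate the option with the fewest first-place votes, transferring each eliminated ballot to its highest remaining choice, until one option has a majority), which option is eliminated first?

Gupta

Round 1: Jones 3, Ito 3, Fong 2, Diaz 1, Gupta 0. Gupta has the fewest and is eliminated.
Round 2: Jones 3, Ito 3, Fong 2, Diaz 1. Diaz has the fewest and is eliminated.
Round 3: Ito 4, Jones 3, Fong 2. Fong has the fewest and is eliminated.
Round 4: Ito 5, Jones 4. Ito has a majority.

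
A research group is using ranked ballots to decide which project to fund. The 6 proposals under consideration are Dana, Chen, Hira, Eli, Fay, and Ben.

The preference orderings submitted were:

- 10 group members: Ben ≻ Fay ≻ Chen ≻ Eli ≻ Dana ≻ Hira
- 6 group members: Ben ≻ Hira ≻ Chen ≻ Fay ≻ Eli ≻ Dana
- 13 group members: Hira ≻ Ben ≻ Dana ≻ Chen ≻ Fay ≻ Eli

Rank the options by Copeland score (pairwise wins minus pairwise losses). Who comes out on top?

Ben

Pairwise results:
  Dana vs Chen: Chen wins 16–13.
  Dana vs Hira: Hira wins 19–10.
  Dana vs Eli: Eli wins 16–13.
  Dana vs Fay: Fay wins 16–13.
  Dana vs Ben: Ben wins 29–0.
  Chen vs Hira: Hira wins 19–10.
  Chen vs Eli: Chen wins 29–0.
  Chen vs Fay: Chen wins 19–10.
  Chen vs Ben: Ben wins 29–0.
  Hira vs Eli: Hira wins 19–10.
  Hira vs Fay: Hira wins 19–10.
  Hira vs Ben: Ben wins 16–13.
  Eli vs Fay: Fay wins 29–0.
  Eli vs Ben: Ben wins 29–0.
  Fay vs Ben: Ben wins 29–0.
Copeland scores (wins − losses):
  Dana: 0 − 5 = -5
  Chen: 3 − 2 = 1
  Hira: 4 − 1 = 3
  Eli: 1 − 4 = -3
  Fay: 2 − 3 = -1
  Ben: 5 − 0 = 5
Ben has the best Copeland score.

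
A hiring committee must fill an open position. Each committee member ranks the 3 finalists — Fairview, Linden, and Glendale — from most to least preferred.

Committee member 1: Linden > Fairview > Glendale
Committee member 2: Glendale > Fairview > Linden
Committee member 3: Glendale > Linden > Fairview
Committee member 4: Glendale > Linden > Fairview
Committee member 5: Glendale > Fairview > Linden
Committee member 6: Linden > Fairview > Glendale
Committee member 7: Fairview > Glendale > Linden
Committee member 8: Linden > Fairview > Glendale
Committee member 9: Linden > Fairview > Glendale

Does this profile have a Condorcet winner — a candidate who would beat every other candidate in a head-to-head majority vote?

Head-to-head results (9 voters total):
Fairview vs Linden: Linden wins 6–3.
Fairview vs Glendale: Fairview wins 5–4.
Linden vs Glendale: Glendale wins 5–4.
No candidate beats all others: Fairview beats Glendale beats Linden beats Fairview, a majority cycle.

No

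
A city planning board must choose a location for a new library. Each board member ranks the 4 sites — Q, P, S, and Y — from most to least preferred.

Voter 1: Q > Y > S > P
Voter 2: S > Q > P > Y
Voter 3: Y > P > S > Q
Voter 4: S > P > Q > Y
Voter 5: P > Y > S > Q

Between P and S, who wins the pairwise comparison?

Ballots ranking P above S: 2.
Ballots ranking S above P: 3.
S wins the head-to-head, 3–2.

S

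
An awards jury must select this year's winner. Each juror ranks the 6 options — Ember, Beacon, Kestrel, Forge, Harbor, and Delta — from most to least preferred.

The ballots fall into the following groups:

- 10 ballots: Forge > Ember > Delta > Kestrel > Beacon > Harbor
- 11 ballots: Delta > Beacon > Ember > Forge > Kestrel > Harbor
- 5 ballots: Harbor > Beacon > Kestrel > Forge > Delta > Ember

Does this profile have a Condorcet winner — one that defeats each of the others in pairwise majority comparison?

No

Head-to-head results (26 voters total):
Ember vs Beacon: Beacon wins 16–10.
Ember vs Kestrel: Ember wins 21–5.
Ember vs Forge: Forge wins 15–11.
Ember vs Harbor: Ember wins 21–5.
Ember vs Delta: Delta wins 16–10.
Beacon vs Kestrel: Beacon wins 16–10.
Beacon vs Forge: Beacon wins 16–10.
Beacon vs Harbor: Beacon wins 21–5.
Beacon vs Delta: Delta wins 21–5.
Kestrel vs Forge: Forge wins 21–5.
Kestrel vs Harbor: Kestrel wins 21–5.
Kestrel vs Delta: Delta wins 21–5.
Forge vs Harbor: Forge wins 21–5.
Forge vs Delta: Forge wins 15–11.
Harbor vs Delta: Delta wins 21–5.
No candidate beats all others: Beacon beats Forge beats Delta beats Beacon, a majority cycle.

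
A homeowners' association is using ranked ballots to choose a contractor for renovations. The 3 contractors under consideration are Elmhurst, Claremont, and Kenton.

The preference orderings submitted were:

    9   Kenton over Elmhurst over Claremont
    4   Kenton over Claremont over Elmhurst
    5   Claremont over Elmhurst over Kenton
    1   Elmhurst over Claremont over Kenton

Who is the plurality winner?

First-place vote totals:
  Elmhurst: 1
  Claremont: 5
  Kenton: 13
Kenton has the most first-place votes.

Kenton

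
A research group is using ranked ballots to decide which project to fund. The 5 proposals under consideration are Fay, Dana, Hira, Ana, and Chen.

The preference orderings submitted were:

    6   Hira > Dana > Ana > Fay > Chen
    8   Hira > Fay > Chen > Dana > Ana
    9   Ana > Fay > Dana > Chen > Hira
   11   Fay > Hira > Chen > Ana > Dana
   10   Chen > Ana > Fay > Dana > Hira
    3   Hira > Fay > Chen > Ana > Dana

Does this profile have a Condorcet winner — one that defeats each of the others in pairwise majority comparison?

No

Head-to-head results (47 voters total):
Fay vs Dana: Fay wins 41–6.
Fay vs Hira: Fay wins 30–17.
Fay vs Ana: Ana wins 25–22.
Fay vs Chen: Fay wins 37–10.
Dana vs Hira: Hira wins 28–19.
Dana vs Ana: Ana wins 33–14.
Dana vs Chen: Chen wins 32–15.
Hira vs Ana: Hira wins 28–19.
Hira vs Chen: Hira wins 28–19.
Ana vs Chen: Chen wins 32–15.
No candidate beats all others: Fay beats Hira beats Ana beats Fay, a majority cycle.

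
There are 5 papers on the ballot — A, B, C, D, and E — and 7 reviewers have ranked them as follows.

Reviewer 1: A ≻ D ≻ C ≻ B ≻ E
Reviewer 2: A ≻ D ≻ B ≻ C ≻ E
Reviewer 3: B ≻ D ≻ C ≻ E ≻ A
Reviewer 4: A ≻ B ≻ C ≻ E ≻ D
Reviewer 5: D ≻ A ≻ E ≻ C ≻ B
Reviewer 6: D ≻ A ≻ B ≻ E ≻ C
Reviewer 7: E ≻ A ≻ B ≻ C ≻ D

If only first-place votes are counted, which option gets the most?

First-place vote totals:
  A: 3
  B: 1
  C: 0
  D: 2
  E: 1
A has the most first-place votes.

A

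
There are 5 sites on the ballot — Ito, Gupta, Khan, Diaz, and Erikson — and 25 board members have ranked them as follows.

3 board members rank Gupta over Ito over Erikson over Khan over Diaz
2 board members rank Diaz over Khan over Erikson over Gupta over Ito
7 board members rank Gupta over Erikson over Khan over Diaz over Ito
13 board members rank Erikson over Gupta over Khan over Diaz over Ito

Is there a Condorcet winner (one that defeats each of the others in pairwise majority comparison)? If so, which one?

Head-to-head results (25 voters total):
Ito vs Gupta: Gupta wins 25–0.
Ito vs Khan: Khan wins 22–3.
Ito vs Diaz: Diaz wins 22–3.
Ito vs Erikson: Erikson wins 22–3.
Gupta vs Khan: Gupta wins 23–2.
Gupta vs Diaz: Gupta wins 23–2.
Gupta vs Erikson: Erikson wins 15–10.
Khan vs Diaz: Khan wins 23–2.
Khan vs Erikson: Erikson wins 23–2.
Diaz vs Erikson: Erikson wins 23–2.
Erikson beats each rival — Ito (22–3), Gupta (15–10), Khan (23–2), Diaz (23–2) — so Erikson is the Condorcet winner.

Erikson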